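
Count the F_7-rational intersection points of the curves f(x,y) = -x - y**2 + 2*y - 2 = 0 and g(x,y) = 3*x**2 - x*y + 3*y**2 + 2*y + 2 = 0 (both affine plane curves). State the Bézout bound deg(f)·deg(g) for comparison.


Common zeros: {(5, 0)}; count = 1; Bézout bound = 4.

deg(f) = 2, deg(g) = 2, so Bézout bound = 4.
Scan x ∈ F_7. For each x, list the y ∈ F_7 with f(x, y) ≡ 0 and those with g(x, y) ≡ 0 (mod 7); the common zeros in that column are the intersection.
  x = 0: f ≡ 0 at y ∈ ∅; g ≡ 0 at y ∈ {1, 3}; common: ∅.
  x = 1: f ≡ 0 at y ∈ ∅; g ≡ 0 at y ∈ {3, 6}; common: ∅.
  x = 2: f ≡ 0 at y ∈ {3, 6}; g ≡ 0 at y ∈ {0}; common: ∅.
  x = 3: f ≡ 0 at y ∈ ∅; g ≡ 0 at y ∈ ∅; common: ∅.
  x = 4: f ≡ 0 at y ∈ {4, 5}; g ≡ 0 at y ∈ ∅; common: ∅.
  x = 5: f ≡ 0 at y ∈ {0, 2}; g ≡ 0 at y ∈ {0, 1}; common: {0}.
  x = 6: f ≡ 0 at y ∈ {1}; g ≡ 0 at y ∈ ∅; common: ∅.
Collecting: common zeros = {(5, 0)}, so the count is 1.
Comparison with the Bézout bound: 1 ≤ 4 = deg(f)·deg(g), as expected for curves with no common component (the affine F_7-count falls short of the bound because intersections may lie at infinity, over extension fields, or carry multiplicity).


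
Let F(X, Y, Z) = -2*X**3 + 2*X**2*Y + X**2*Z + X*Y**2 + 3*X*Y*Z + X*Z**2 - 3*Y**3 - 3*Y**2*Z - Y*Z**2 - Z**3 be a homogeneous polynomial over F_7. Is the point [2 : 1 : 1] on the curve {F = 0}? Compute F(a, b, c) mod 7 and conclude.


F(2,1,1) ≡ 5 (mod 7); P is NOT on the curve.

Evaluate F(2, 1, 1) term-by-term (mod 7).
  -2*X**3 ↦ -2·8·1·1 = -16
  2*X**2*Y ↦ 2·4·1·1 = 8
  X**2*Z ↦ 1·4·1·1 = 4
  X*Y**2 ↦ 1·2·1·1 = 2
  3*X*Y*Z ↦ 3·2·1·1 = 6
  X*Z**2 ↦ 1·2·1·1 = 2
  -3*Y**3 ↦ -3·1·1·1 = -3
  -3*Y**2*Z ↦ -3·1·1·1 = -3
  -Y*Z**2 ↦ -1·1·1·1 = -1
  -Z**3 ↦ -1·1·1·1 = -1
Sum: F(2, 1, 1) = (-16) + (8) + (4) + (2) + (6) + (2) + (-3) + (-3) + (-1) + (-1) = -2.
Reducing mod 7: -2 ≡ 5 (mod 7).
Since F(a, b, c) ≡ 5 ≠ 0 (mod 7), P does NOT lie on the curve.


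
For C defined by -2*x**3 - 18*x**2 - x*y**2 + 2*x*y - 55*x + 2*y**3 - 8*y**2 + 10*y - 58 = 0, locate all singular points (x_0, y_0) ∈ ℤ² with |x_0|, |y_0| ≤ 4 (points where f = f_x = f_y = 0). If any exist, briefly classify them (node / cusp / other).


Singular points: {(-3, 1)}; classification: cusp.

Compute partial derivatives:
  f_x = -6*x**2 - 36*x - y**2 + 2*y - 55.
  f_y = -2*x*y + 2*x + 6*y**2 - 16*y + 10.
Scan x_0 ∈ {−4, ..., 4}. For each x_0, f_y(x_0, y) is a polynomial in y; find its integer roots y ∈ {−4, ..., 4}, then test f_x and f at those candidates.
  x = -4: f_y(-4, y) = 6*y**2 - 8*y + 2; vanishes at y ∈ {1}. (-4, 1): f_x = -6 ≠ 0.
  x = -3: f_y(-3, y) = 6*y**2 - 10*y + 4; vanishes at y ∈ {1}. (-3, 1): f_x = 0, f = 0 — SINGULAR.
  x = -2: f_y(-2, y) = 6*y**2 - 12*y + 6; vanishes at y ∈ {1}. (-2, 1): f_x = -6 ≠ 0.
  x = -1: f_y(-1, y) = 6*y**2 - 14*y + 8; vanishes at y ∈ {1}. (-1, 1): f_x = -24 ≠ 0.
  x = 0: f_y(0, y) = 6*y**2 - 16*y + 10; vanishes at y ∈ {1}. (0, 1): f_x = -54 ≠ 0.
  x = 1: f_y(1, y) = 6*y**2 - 18*y + 12; vanishes at y ∈ {1, 2}. (1, 1): f_x = -96 ≠ 0; (1, 2): f_x = -97 ≠ 0.
  x = 2: f_y(2, y) = 6*y**2 - 20*y + 14; vanishes at y ∈ {1}. (2, 1): f_x = -150 ≠ 0.
  x = 3: f_y(3, y) = 6*y**2 - 22*y + 16; vanishes at y ∈ {1}. (3, 1): f_x = -216 ≠ 0.
  x = 4: f_y(4, y) = 6*y**2 - 24*y + 18; vanishes at y ∈ {1, 3}. (4, 1): f_x = -294 ≠ 0; (4, 3): f_x = -298 ≠ 0.
Only singular point on the grid: (-3, 1).
Classify: substitute x = -3 + u, y = 1 + v and expand: f = -2*u**3 - u*v**2 + 2*v**3 + v**2.
No constant or linear terms (consistent with a singular point). Quadratic part: v**2. Cubic part: -2*u**3 - u*v**2 + 2*v**3.
The quadratic part v**2 is a perfect square, so there is a single (double) tangent line v = 0, i.e. y = 1. Restricting the cubic part to that line (v = 0) leaves -2*u**3 ≠ 0, so f is not divisible by v and the branch is v² ≈ 2*u**3 to lowest order — this is a cusp.
Classification: cusp.


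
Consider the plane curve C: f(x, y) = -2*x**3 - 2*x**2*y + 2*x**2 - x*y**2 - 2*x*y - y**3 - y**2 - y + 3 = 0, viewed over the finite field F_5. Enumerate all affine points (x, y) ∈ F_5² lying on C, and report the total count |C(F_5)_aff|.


Affine F_5-points: {(0, 1), (1, 1), (2, 0), (4, 1)}; count = 4.

For each of the 25 pairs (x, y) ∈ F_5², evaluate f(x, y) mod 5. Record the zeros.
  x = 0: [0↦3, 1↦0, 2↦4, 3↦4, 4↦4]  zeros at y ∈ {1}
  x = 1: [0↦3, 1↦0, 2↦2, 3↦3, 4↦2]  zeros at y ∈ {1}
  x = 2: [0↦0, 1↦3, 2↦4, 3↦2, 4↦1]  zeros at y ∈ {0}
  x = 3: [0↦2, 1↦2, 2↦3, 3↦4, 4↦4]  zeros at y ∈ ∅
  x = 4: [0↦2, 1↦0, 2↦2, 3↦2, 4↦4]  zeros at y ∈ {1}
Collecting zeros: affine points = {(0, 1), (1, 1), (2, 0), (4, 1)}.
Total count |C(F_5)_aff| = 4.


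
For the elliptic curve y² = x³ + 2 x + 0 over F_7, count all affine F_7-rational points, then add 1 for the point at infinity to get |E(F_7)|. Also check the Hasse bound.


Affine points = {(0, 0), (4, 3), (4, 4), (5, 3), (5, 4), (6, 2), (6, 5)}; affine count = 7; |E(F_7)| = 8.

Discriminant check: Δ ∝ 4a³ + 27b² = 4·2³ + 27·0² = 4·8 + 27·0 ≡ 4 (mod 7). Nonzero ⇒ E is nonsingular.
For each x ∈ F_7, compute rhs = x³ + 2·x + 0 mod 7, then count y ∈ F_7 with y² ≡ rhs.
  x = 0: rhs = 0, matching y values: 0 (1 points).
  x = 1: rhs = 3, matching y values: none (0 points).
  x = 2: rhs = 5, matching y values: none (0 points).
  x = 3: rhs = 5, matching y values: none (0 points).
  x = 4: rhs = 2, matching y values: 3, 4 (2 points).
  x = 5: rhs = 2, matching y values: 3, 4 (2 points).
  x = 6: rhs = 4, matching y values: 2, 5 (2 points).
Total affine count: 7.
Full point count |E(F_7)| = 7 + 1 = 8.
Hasse bound: |8 − (7+1)| = |0| = 0 ≤ 2√7 ≈ 5.2915 ✓.


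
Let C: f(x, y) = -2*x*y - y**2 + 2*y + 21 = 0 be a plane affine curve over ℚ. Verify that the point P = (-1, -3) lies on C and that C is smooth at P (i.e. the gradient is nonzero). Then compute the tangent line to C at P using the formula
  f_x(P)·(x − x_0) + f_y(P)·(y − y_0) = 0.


Tangent line at P: 6*x + 10*y + 36 = 0.

Step 1: f(-1, -3) = 0, so P lies on C.
Step 2: partial derivatives
  f_x(x, y) = -2*y, f_y(x, y) = -2*x - 2*y + 2.
  f_x(P) = 6, f_y(P) = 10 (gradient nonzero, so P is smooth).
Step 3: tangent line at P: 6·(x − -1) + 10·(y − -3) = 0.
Expanding: 6*x + 10*y + 36 = 0.


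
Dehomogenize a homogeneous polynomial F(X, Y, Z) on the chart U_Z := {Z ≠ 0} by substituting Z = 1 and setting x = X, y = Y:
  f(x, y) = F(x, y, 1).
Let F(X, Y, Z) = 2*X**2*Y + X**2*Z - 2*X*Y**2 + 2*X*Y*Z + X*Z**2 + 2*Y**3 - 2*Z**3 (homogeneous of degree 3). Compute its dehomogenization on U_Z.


f(x, y) = 2*x**2*y + x**2 - 2*x*y**2 + 2*x*y + x + 2*y**3 - 2

On U_Z we set Z = 1. Each monomial c·X^i·Y^j·Z^k in F becomes c·x^i·y^j·1^k = c·x^i·y^j.
Substituting Z = 1: F(X, Y, 1) = 2*x**2*y + x**2 - 2*x*y**2 + 2*x*y + x + 2*y**3 - 2.
Note: deg(f) ≤ deg(F) = 3; strict inequality happens when F is divisible by Z (lost terms).


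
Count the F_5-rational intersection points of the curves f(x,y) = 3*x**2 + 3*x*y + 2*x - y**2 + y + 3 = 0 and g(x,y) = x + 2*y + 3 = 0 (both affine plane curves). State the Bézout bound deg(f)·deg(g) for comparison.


Common zeros: {(4, 4)}; count = 1; Bézout bound = 2.

deg(f) = 2, deg(g) = 1, so Bézout bound = 2.
Scan x ∈ F_5. For each x, list the y ∈ F_5 with f(x, y) ≡ 0 and those with g(x, y) ≡ 0 (mod 5); the common zeros in that column are the intersection.
  x = 0: f ≡ 0 at y ∈ ∅; g ≡ 0 at y ∈ {1}; common: ∅.
  x = 1: f ≡ 0 at y ∈ ∅; g ≡ 0 at y ∈ {3}; common: ∅.
  x = 2: f ≡ 0 at y ∈ {1}; g ≡ 0 at y ∈ {0}; common: ∅.
  x = 3: f ≡ 0 at y ∈ {1, 4}; g ≡ 0 at y ∈ {2}; common: ∅.
  x = 4: f ≡ 0 at y ∈ {4}; g ≡ 0 at y ∈ {4}; common: {4}.
Collecting: common zeros = {(4, 4)}, so the count is 1.
Comparison with the Bézout bound: 1 ≤ 2 = deg(f)·deg(g), as expected for curves with no common component (the affine F_5-count falls short of the bound because intersections may lie at infinity, over extension fields, or carry multiplicity).


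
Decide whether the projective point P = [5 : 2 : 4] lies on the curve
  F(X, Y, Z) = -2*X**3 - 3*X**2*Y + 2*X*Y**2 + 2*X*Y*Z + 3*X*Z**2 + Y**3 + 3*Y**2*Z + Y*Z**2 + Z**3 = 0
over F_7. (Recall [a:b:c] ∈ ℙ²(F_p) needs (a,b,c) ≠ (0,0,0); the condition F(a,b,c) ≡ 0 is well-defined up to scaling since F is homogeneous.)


F(5,2,4) ≡ 0 (mod 7); P is on the curve.

Evaluate F(5, 2, 4) term-by-term (mod 7).
  -2*X**3 ↦ -2·125·1·1 = -250
  -3*X**2*Y ↦ -3·25·2·1 = -150
  2*X*Y**2 ↦ 2·5·4·1 = 40
  2*X*Y*Z ↦ 2·5·2·4 = 80
  3*X*Z**2 ↦ 3·5·1·16 = 240
  Y**3 ↦ 1·1·8·1 = 8
  3*Y**2*Z ↦ 3·1·4·4 = 48
  Y*Z**2 ↦ 1·1·2·16 = 32
  Z**3 ↦ 1·1·1·64 = 64
Sum: F(5, 2, 4) = (-250) + (-150) + (40) + (80) + (240) + (8) + (48) + (32) + (64) = 112.
Reducing mod 7: 112 ≡ 0 (mod 7).
Since F(a, b, c) ≡ 0 (mod 7), P lies on the curve.


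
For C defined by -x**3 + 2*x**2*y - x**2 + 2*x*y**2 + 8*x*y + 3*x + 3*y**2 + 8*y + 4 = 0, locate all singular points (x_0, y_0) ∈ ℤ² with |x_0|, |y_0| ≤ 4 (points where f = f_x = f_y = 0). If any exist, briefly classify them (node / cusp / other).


Singular points: {(-1, -1)}; classification: cusp.

Compute partial derivatives:
  f_x = -3*x**2 + 4*x*y - 2*x + 2*y**2 + 8*y + 3.
  f_y = 2*x**2 + 4*x*y + 8*x + 6*y + 8.
Scan x_0 ∈ {−4, ..., 4}. For each x_0, f_y(x_0, y) is a polynomial in y; find its integer roots y ∈ {−4, ..., 4}, then test f_x and f at those candidates.
  x = -4: f_y(-4, y) = 8 - 10*y; no integer root y with |y| ≤ 4.
  x = -3: f_y(-3, y) = 2 - 6*y; no integer root y with |y| ≤ 4.
  x = -2: f_y(-2, y) = -2*y; vanishes at y ∈ {0}. (-2, 0): f_x = -5 ≠ 0.
  x = -1: f_y(-1, y) = 2*y + 2; vanishes at y ∈ {-1}. (-1, -1): f_x = 0, f = 0 — SINGULAR.
  x = 0: f_y(0, y) = 6*y + 8; no integer root y with |y| ≤ 4.
  x = 1: f_y(1, y) = 10*y + 18; no integer root y with |y| ≤ 4.
  x = 2: f_y(2, y) = 14*y + 32; no integer root y with |y| ≤ 4.
  x = 3: f_y(3, y) = 18*y + 50; no integer root y with |y| ≤ 4.
  x = 4: f_y(4, y) = 22*y + 72; no integer root y with |y| ≤ 4.
Only singular point on the grid: (-1, -1).
Classify: substitute x = -1 + u, y = -1 + v and expand: f = -u**3 + 2*u**2*v + 2*u*v**2 + v**2.
No constant or linear terms (consistent with a singular point). Quadratic part: v**2. Cubic part: -u**3 + 2*u**2*v + 2*u*v**2.
The quadratic part v**2 is a perfect square, so there is a single (double) tangent line v = 0, i.e. y = -1. Restricting the cubic part to that line (v = 0) leaves -u**3 ≠ 0, so f is not divisible by v and the branch is v² ≈ u**3 to lowest order — this is a cusp.
Classification: cusp.


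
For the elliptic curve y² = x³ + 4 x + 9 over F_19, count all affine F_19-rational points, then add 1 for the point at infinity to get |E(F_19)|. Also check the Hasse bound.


Affine points = {(0, 3), (0, 16), (2, 5), (2, 14), (7, 0), (10, 2), (10, 17), (11, 4), (11, 15), (13, 4), (13, 15), (14, 4), (14, 15), (15, 9), (15, 10), (18, 2), (18, 17)}; affine count = 17; |E(F_19)| = 18.

Discriminant check: Δ ∝ 4a³ + 27b² = 4·4³ + 27·9² = 4·64 + 27·81 ≡ 11 (mod 19). Nonzero ⇒ E is nonsingular.
For each x ∈ F_19, compute rhs = x³ + 4·x + 9 mod 19, then count y ∈ F_19 with y² ≡ rhs.
  x = 0: rhs = 9, matching y values: 3, 16 (2 points).
  x = 1: rhs = 14, matching y values: none (0 points).
  x = 2: rhs = 6, matching y values: 5, 14 (2 points).
  x = 3: rhs = 10, matching y values: none (0 points).
  x = 4: rhs = 13, matching y values: none (0 points).
  x = 5: rhs = 2, matching y values: none (0 points).
  x = 6: rhs = 2, matching y values: none (0 points).
  x = 7: rhs = 0, matching y values: 0 (1 points).
  x = 8: rhs = 2, matching y values: none (0 points).
  x = 9: rhs = 14, matching y values: none (0 points).
  x = 10: rhs = 4, matching y values: 2, 17 (2 points).
  x = 11: rhs = 16, matching y values: 4, 15 (2 points).
  x = 12: rhs = 18, matching y values: none (0 points).
  x = 13: rhs = 16, matching y values: 4, 15 (2 points).
  x = 14: rhs = 16, matching y values: 4, 15 (2 points).
  x = 15: rhs = 5, matching y values: 9, 10 (2 points).
  x = 16: rhs = 8, matching y values: none (0 points).
  x = 17: rhs = 12, matching y values: none (0 points).
  x = 18: rhs = 4, matching y values: 2, 17 (2 points).
Total affine count: 17.
Full point count |E(F_19)| = 17 + 1 = 18.
Hasse bound: |18 − (19+1)| = |-2| = 2 ≤ 2√19 ≈ 8.7178 ✓.


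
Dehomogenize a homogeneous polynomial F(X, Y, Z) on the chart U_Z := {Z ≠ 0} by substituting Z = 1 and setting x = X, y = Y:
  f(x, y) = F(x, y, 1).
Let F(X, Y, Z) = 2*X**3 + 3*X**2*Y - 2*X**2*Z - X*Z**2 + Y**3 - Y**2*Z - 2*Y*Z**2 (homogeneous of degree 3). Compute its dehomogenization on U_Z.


f(x, y) = 2*x**3 + 3*x**2*y - 2*x**2 - x + y**3 - y**2 - 2*y

On U_Z we set Z = 1. Each monomial c·X^i·Y^j·Z^k in F becomes c·x^i·y^j·1^k = c·x^i·y^j.
Substituting Z = 1: F(X, Y, 1) = 2*x**3 + 3*x**2*y - 2*x**2 - x + y**3 - y**2 - 2*y.
Note: deg(f) ≤ deg(F) = 3; strict inequality happens when F is divisible by Z (lost terms).


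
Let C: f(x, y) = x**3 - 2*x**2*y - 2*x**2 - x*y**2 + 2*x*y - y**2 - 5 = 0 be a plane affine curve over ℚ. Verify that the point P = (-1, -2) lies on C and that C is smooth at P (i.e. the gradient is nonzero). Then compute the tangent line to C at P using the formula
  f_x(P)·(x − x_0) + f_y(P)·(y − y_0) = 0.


Tangent line at P: -9*x - 4*y - 17 = 0.

Step 1: f(-1, -2) = 0, so P lies on C.
Step 2: partial derivatives
  f_x(x, y) = 3*x**2 - 4*x*y - 4*x - y**2 + 2*y, f_y(x, y) = -2*x**2 - 2*x*y + 2*x - 2*y.
  f_x(P) = -9, f_y(P) = -4 (gradient nonzero, so P is smooth).
Step 3: tangent line at P: -9·(x − -1) + -4·(y − -2) = 0.
Expanding: -9*x - 4*y - 17 = 0.


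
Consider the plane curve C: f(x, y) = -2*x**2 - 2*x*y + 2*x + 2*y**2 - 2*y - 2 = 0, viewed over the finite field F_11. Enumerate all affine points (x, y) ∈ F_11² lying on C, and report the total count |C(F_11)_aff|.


Affine F_11-points: {(0, 4), (0, 8), (3, 2), (4, 8), (7, 2), (7, 6), (8, 4), (8, 5), (10, 5), (10, 6)}; count = 10.

For each of the 121 pairs (x, y) ∈ F_11², evaluate f(x, y) mod 11. Record the zeros.
  x = 0: [0↦9, 1↦9, 2↦2, 3↦10, 4↦0, 5↦5, 6↦3, 7↦5, 8↦0, 9↦10, 10↦2]  zeros at y ∈ {4, 8}
  x = 1: [0↦9, 1↦7, 2↦9, 3↦4, 4↦3, 5↦6, 6↦2, 7↦2, 8↦6, 9↦3, 10↦4]  zeros at y ∈ ∅
  x = 2: [0↦5, 1↦1, 2↦1, 3↦5, 4↦2, 5↦3, 6↦8, 7↦6, 8↦8, 9↦3, 10↦2]  zeros at y ∈ ∅
  x = 3: [0↦8, 1↦2, 2↦0, 3↦2, 4↦8, 5↦7, 6↦10, 7↦6, 8↦6, 9↦10, 10↦7]  zeros at y ∈ {2}
  x = 4: [0↦7, 1↦10, 2↦6, 3↦6, 4↦10, 5↦7, 6↦8, 7↦2, 8↦0, 9↦2, 10↦8]  zeros at y ∈ {8}
  x = 5: [0↦2, 1↦3, 2↦8, 3↦6, 4↦8, 5↦3, 6↦2, 7↦5, 8↦1, 9↦1, 10↦5]  zeros at y ∈ ∅
  x = 6: [0↦4, 1↦3, 2↦6, 3↦2, 4↦2, 5↦6, 6↦3, 7↦4, 8↦9, 9↦7, 10↦9]  zeros at y ∈ ∅
  x = 7: [0↦2, 1↦10, 2↦0, 3↦5, 4↦3, 5↦5, 6↦0, 7↦10, 8↦2, 9↦9, 10↦9]  zeros at y ∈ {2, 6}
  x = 8: [0↦7, 1↦2, 2↦1, 3↦4, 4↦0, 5↦0, 6↦4, 7↦1, 8↦2, 9↦7, 10↦5]  zeros at y ∈ {4, 5}
  x = 9: [0↦8, 1↦1, 2↦9, 3↦10, 4↦4, 5↦2, 6↦4, 7↦10, 8↦9, 9↦1, 10↦8]  zeros at y ∈ ∅
  x = 10: [0↦5, 1↦7, 2↦2, 3↦1, 4↦4, 5↦0, 6↦0, 7↦4, 8↦1, 9↦2, 10↦7]  zeros at y ∈ {5, 6}
Collecting zeros: affine points = {(0, 4), (0, 8), (3, 2), (4, 8), (7, 2), (7, 6), (8, 4), (8, 5), (10, 5), (10, 6)}.
Total count |C(F_11)_aff| = 10.


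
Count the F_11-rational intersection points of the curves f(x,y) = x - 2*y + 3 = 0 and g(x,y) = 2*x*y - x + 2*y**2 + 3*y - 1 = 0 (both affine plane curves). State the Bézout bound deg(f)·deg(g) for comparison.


Common zeros: ∅; count = 0; Bézout bound = 2.

deg(f) = 1, deg(g) = 2, so Bézout bound = 2.
Scan x ∈ F_11. For each x, list the y ∈ F_11 with f(x, y) ≡ 0 and those with g(x, y) ≡ 0 (mod 11); the common zeros in that column are the intersection.
  x = 0: f ≡ 0 at y ∈ {7}; g ≡ 0 at y ∈ ∅; common: ∅.
  x = 1: f ≡ 0 at y ∈ {2}; g ≡ 0 at y ∈ ∅; common: ∅.
  x = 2: f ≡ 0 at y ∈ {8}; g ≡ 0 at y ∈ ∅; common: ∅.
  x = 3: f ≡ 0 at y ∈ {3}; g ≡ 0 at y ∈ {2, 10}; common: ∅.
  x = 4: f ≡ 0 at y ∈ {9}; g ≡ 0 at y ∈ ∅; common: ∅.
  x = 5: f ≡ 0 at y ∈ {4}; g ≡ 0 at y ∈ ∅; common: ∅.
  x = 6: f ≡ 0 at y ∈ {10}; g ≡ 0 at y ∈ ∅; common: ∅.
  x = 7: f ≡ 0 at y ∈ {5}; g ≡ 0 at y ∈ {1, 7}; common: ∅.
  x = 8: f ≡ 0 at y ∈ {0}; g ≡ 0 at y ∈ {3, 4}; common: ∅.
  x = 9: f ≡ 0 at y ∈ {6}; g ≡ 0 at y ∈ {8, 9}; common: ∅.
  x = 10: f ≡ 0 at y ∈ {1}; g ≡ 0 at y ∈ {0, 5}; common: ∅.
Collecting: common zeros = ∅, so the count is 0.
Comparison with the Bézout bound: 0 ≤ 2 = deg(f)·deg(g), as expected for curves with no common component (the affine F_11-count falls short of the bound because intersections may lie at infinity, over extension fields, or carry multiplicity).


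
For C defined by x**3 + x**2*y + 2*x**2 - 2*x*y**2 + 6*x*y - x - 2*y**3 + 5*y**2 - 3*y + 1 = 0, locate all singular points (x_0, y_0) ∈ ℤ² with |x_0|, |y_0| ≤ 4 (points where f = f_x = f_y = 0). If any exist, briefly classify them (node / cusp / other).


Singular points: {(-1, 1)}; classification: cusp.

Compute partial derivatives:
  f_x = 3*x**2 + 2*x*y + 4*x - 2*y**2 + 6*y - 1.
  f_y = x**2 - 4*x*y + 6*x - 6*y**2 + 10*y - 3.
Scan x_0 ∈ {−4, ..., 4}. For each x_0, f_y(x_0, y) is a polynomial in y; find its integer roots y ∈ {−4, ..., 4}, then test f_x and f at those candidates.
  x = -4: f_y(-4, y) = -6*y**2 + 26*y - 11; no integer root y with |y| ≤ 4.
  x = -3: f_y(-3, y) = -6*y**2 + 22*y - 12; vanishes at y ∈ {3}. (-3, 3): f_x = -4 ≠ 0.
  x = -2: f_y(-2, y) = -6*y**2 + 18*y - 11; no integer root y with |y| ≤ 4.
  x = -1: f_y(-1, y) = -6*y**2 + 14*y - 8; vanishes at y ∈ {1}. (-1, 1): f_x = 0, f = 0 — SINGULAR.
  x = 0: f_y(0, y) = -6*y**2 + 10*y - 3; no integer root y with |y| ≤ 4.
  x = 1: f_y(1, y) = -6*y**2 + 6*y + 4; no integer root y with |y| ≤ 4.
  x = 2: f_y(2, y) = -6*y**2 + 2*y + 13; no integer root y with |y| ≤ 4.
  x = 3: f_y(3, y) = -6*y**2 - 2*y + 24; no integer root y with |y| ≤ 4.
  x = 4: f_y(4, y) = -6*y**2 - 6*y + 37; no integer root y with |y| ≤ 4.
Only singular point on the grid: (-1, 1).
Classify: substitute x = -1 + u, y = 1 + v and expand: f = u**3 + u**2*v - 2*u*v**2 - 2*v**3 + v**2.
No constant or linear terms (consistent with a singular point). Quadratic part: v**2. Cubic part: u**3 + u**2*v - 2*u*v**2 - 2*v**3.
The quadratic part v**2 is a perfect square, so there is a single (double) tangent line v = 0, i.e. y = 1. Restricting the cubic part to that line (v = 0) leaves u**3 ≠ 0, so f is not divisible by v and the branch is v² ≈ -u**3 to lowest order — this is a cusp.
Classification: cusp.


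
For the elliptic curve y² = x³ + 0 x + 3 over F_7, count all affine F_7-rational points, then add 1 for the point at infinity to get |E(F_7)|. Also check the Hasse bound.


Affine points = {(1, 2), (1, 5), (2, 2), (2, 5), (3, 3), (3, 4), (4, 2), (4, 5), (5, 3), (5, 4), (6, 3), (6, 4)}; affine count = 12; |E(F_7)| = 13.

Discriminant check: Δ ∝ 4a³ + 27b² = 4·0³ + 27·3² = 4·0 + 27·9 ≡ 5 (mod 7). Nonzero ⇒ E is nonsingular.
For each x ∈ F_7, compute rhs = x³ + 0·x + 3 mod 7, then count y ∈ F_7 with y² ≡ rhs.
  x = 0: rhs = 3, matching y values: none (0 points).
  x = 1: rhs = 4, matching y values: 2, 5 (2 points).
  x = 2: rhs = 4, matching y values: 2, 5 (2 points).
  x = 3: rhs = 2, matching y values: 3, 4 (2 points).
  x = 4: rhs = 4, matching y values: 2, 5 (2 points).
  x = 5: rhs = 2, matching y values: 3, 4 (2 points).
  x = 6: rhs = 2, matching y values: 3, 4 (2 points).
Total affine count: 12.
Full point count |E(F_7)| = 12 + 1 = 13.
Hasse bound: |13 − (7+1)| = |5| = 5 ≤ 2√7 ≈ 5.2915 ✓.


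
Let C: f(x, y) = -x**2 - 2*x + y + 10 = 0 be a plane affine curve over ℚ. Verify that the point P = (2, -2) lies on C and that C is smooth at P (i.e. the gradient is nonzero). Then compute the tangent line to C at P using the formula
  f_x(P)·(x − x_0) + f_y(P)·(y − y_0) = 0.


Tangent line at P: -6*x + y + 14 = 0.

Step 1: f(2, -2) = 0, so P lies on C.
Step 2: partial derivatives
  f_x(x, y) = -2*x - 2, f_y(x, y) = 1.
  f_x(P) = -6, f_y(P) = 1 (gradient nonzero, so P is smooth).
Step 3: tangent line at P: -6·(x − 2) + 1·(y − -2) = 0.
Expanding: -6*x + y + 14 = 0.


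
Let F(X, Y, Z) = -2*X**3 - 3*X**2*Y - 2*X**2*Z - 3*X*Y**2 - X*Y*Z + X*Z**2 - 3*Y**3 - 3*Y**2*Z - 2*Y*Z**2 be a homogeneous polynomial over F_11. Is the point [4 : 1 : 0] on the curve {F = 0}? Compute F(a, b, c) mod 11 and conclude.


F(4,1,0) ≡ 7 (mod 11); P is NOT on the curve.

Evaluate F(4, 1, 0) term-by-term (mod 11).
  -2*X**3 ↦ -2·64·1·1 = -128
  -3*X**2*Y ↦ -3·16·1·1 = -48
  -2*X**2*Z ↦ -2·16·1·0 = 0
  -3*X*Y**2 ↦ -3·4·1·1 = -12
  -X*Y*Z ↦ -1·4·1·0 = 0
  X*Z**2 ↦ 1·4·1·0 = 0
  -3*Y**3 ↦ -3·1·1·1 = -3
  -3*Y**2*Z ↦ -3·1·1·0 = 0
  -2*Y*Z**2 ↦ -2·1·1·0 = 0
Sum: F(4, 1, 0) = (-128) + (-48) + (0) + (-12) + (0) + (0) + (-3) + (0) + (0) = -191.
Reducing mod 11: -191 ≡ 7 (mod 11).
Since F(a, b, c) ≡ 7 ≠ 0 (mod 11), P does NOT lie on the curve.


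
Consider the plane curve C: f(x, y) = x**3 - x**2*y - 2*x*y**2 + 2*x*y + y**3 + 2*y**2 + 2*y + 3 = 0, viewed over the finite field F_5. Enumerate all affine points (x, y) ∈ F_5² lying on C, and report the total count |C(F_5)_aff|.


Affine F_5-points: {(1, 3), (1, 4), (2, 2), (3, 0), (3, 2)}; count = 5.

For each of the 25 pairs (x, y) ∈ F_5², evaluate f(x, y) mod 5. Record the zeros.
  x = 0: [0↦3, 1↦3, 2↦3, 3↦4, 4↦2]  zeros at y ∈ ∅
  x = 1: [0↦4, 1↦3, 2↦3, 3↦0, 4↦0]  zeros at y ∈ {3, 4}
  x = 2: [0↦1, 1↦2, 2↦0, 3↦1, 4↦1]  zeros at y ∈ {2}
  x = 3: [0↦0, 1↦1, 2↦0, 3↦3, 4↦1]  zeros at y ∈ {0, 2}
  x = 4: [0↦2, 1↦1, 2↦4, 3↦2, 4↦1]  zeros at y ∈ ∅
Collecting zeros: affine points = {(1, 3), (1, 4), (2, 2), (3, 0), (3, 2)}.
Total count |C(F_5)_aff| = 5.


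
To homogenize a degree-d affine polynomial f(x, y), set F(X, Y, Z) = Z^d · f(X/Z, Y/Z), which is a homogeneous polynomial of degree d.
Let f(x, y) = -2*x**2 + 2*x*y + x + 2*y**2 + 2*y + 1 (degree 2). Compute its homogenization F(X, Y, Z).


F(X, Y, Z) = -2*X**2 + 2*X*Y + X*Z + 2*Y**2 + 2*Y*Z + Z**2

deg(f) = 2.
Substitute x = X/Z, y = Y/Z into f, then multiply by Z^2.
  monomial -2·x^2·y^0 ↦ -2·X^2·Y^0·Z^0.
  monomial 2·x^1·y^1 ↦ 2·X^1·Y^1·Z^0.
  monomial 1·x^1·y^0 ↦ 1·X^1·Y^0·Z^1.
  monomial 2·x^0·y^2 ↦ 2·X^0·Y^2·Z^0.
  monomial 2·x^0·y^1 ↦ 2·X^0·Y^1·Z^1.
  monomial 1·x^0·y^0 ↦ 1·X^0·Y^0·Z^2.
Collecting: F(X, Y, Z) = -2*X**2 + 2*X*Y + X*Z + 2*Y**2 + 2*Y*Z + Z**2.


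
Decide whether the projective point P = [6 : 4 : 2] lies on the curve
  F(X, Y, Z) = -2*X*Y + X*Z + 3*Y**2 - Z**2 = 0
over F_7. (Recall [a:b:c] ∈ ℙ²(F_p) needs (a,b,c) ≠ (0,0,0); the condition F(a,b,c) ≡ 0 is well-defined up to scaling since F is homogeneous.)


F(6,4,2) ≡ 1 (mod 7); P is NOT on the curve.

Evaluate F(6, 4, 2) term-by-term (mod 7).
  -2*X*Y ↦ -2·6·4·1 = -48
  X*Z ↦ 1·6·1·2 = 12
  3*Y**2 ↦ 3·1·16·1 = 48
  -Z**2 ↦ -1·1·1·4 = -4
Sum: F(6, 4, 2) = (-48) + (12) + (48) + (-4) = 8.
Reducing mod 7: 8 ≡ 1 (mod 7).
Since F(a, b, c) ≡ 1 ≠ 0 (mod 7), P does NOT lie on the curve.


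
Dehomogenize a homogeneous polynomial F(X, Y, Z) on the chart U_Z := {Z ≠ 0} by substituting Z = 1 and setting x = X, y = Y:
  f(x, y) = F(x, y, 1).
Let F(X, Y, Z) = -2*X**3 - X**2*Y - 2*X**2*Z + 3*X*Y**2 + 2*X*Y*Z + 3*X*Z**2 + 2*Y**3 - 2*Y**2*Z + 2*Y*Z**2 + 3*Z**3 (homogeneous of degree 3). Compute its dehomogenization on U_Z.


f(x, y) = -2*x**3 - x**2*y - 2*x**2 + 3*x*y**2 + 2*x*y + 3*x + 2*y**3 - 2*y**2 + 2*y + 3

On U_Z we set Z = 1. Each monomial c·X^i·Y^j·Z^k in F becomes c·x^i·y^j·1^k = c·x^i·y^j.
Substituting Z = 1: F(X, Y, 1) = -2*x**3 - x**2*y - 2*x**2 + 3*x*y**2 + 2*x*y + 3*x + 2*y**3 - 2*y**2 + 2*y + 3.
Note: deg(f) ≤ deg(F) = 3; strict inequality happens when F is divisible by Z (lost terms).


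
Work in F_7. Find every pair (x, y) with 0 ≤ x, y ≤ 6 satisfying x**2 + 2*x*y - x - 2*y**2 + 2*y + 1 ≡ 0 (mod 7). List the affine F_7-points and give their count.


Affine F_7-points: {(2, 1), (2, 2), (3, 0), (3, 4), (4, 1), (4, 4), (5, 0), (5, 6)}; count = 8.

For each of the 49 pairs (x, y) ∈ F_7², evaluate f(x, y) mod 7. Record the zeros.
  x = 0: [0↦1, 1↦1, 2↦4, 3↦3, 4↦5, 5↦3, 6↦4]  zeros at y ∈ ∅
  x = 1: [0↦1, 1↦3, 2↦1, 3↦2, 4↦6, 5↦6, 6↦2]  zeros at y ∈ ∅
  x = 2: [0↦3, 1↦0, 2↦0, 3↦3, 4↦2, 5↦4, 6↦2]  zeros at y ∈ {1, 2}
  x = 3: [0↦0, 1↦6, 2↦1, 3↦6, 4↦0, 5↦4, 6↦4]  zeros at y ∈ {0, 4}
  x = 4: [0↦6, 1↦0, 2↦4, 3↦4, 4↦0, 5↦6, 6↦1]  zeros at y ∈ {1, 4}
  x = 5: [0↦0, 1↦3, 2↦2, 3↦4, 4↦2, 5↦3, 6↦0]  zeros at y ∈ {0, 6}
  x = 6: [0↦3, 1↦1, 2↦2, 3↦6, 4↦6, 5↦2, 6↦1]  zeros at y ∈ ∅
Collecting zeros: affine points = {(2, 1), (2, 2), (3, 0), (3, 4), (4, 1), (4, 4), (5, 0), (5, 6)}.
Total count |C(F_7)_aff| = 8.


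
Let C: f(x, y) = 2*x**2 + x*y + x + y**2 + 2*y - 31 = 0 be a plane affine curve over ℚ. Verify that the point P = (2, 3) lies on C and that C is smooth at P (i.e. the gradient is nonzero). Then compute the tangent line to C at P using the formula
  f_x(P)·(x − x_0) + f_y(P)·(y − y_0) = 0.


Tangent line at P: 12*x + 10*y - 54 = 0.

Step 1: f(2, 3) = 0, so P lies on C.
Step 2: partial derivatives
  f_x(x, y) = 4*x + y + 1, f_y(x, y) = x + 2*y + 2.
  f_x(P) = 12, f_y(P) = 10 (gradient nonzero, so P is smooth).
Step 3: tangent line at P: 12·(x − 2) + 10·(y − 3) = 0.
Expanding: 12*x + 10*y - 54 = 0.


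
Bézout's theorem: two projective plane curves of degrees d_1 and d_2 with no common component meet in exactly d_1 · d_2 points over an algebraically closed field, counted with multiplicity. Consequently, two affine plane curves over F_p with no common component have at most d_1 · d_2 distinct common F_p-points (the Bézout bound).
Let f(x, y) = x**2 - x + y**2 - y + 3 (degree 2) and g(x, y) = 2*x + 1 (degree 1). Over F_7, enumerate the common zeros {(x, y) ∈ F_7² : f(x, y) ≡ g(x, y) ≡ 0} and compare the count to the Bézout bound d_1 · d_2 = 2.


Common zeros: {(3, 4)}; count = 1; Bézout bound = 2.

deg(f) = 2, deg(g) = 1, so Bézout bound = 2.
Scan x ∈ F_7. For each x, list the y ∈ F_7 with f(x, y) ≡ 0 and those with g(x, y) ≡ 0 (mod 7); the common zeros in that column are the intersection.
  x = 0: f ≡ 0 at y ∈ ∅; g ≡ 0 at y ∈ ∅; common: ∅.
  x = 1: f ≡ 0 at y ∈ ∅; g ≡ 0 at y ∈ ∅; common: ∅.
  x = 2: f ≡ 0 at y ∈ {2, 6}; g ≡ 0 at y ∈ ∅; common: ∅.
  x = 3: f ≡ 0 at y ∈ {4}; g ≡ 0 at y ∈ {0, 1, 2, 3, 4, 5, 6}; common: {4}.
  x = 4: f ≡ 0 at y ∈ {3, 5}; g ≡ 0 at y ∈ ∅; common: ∅.
  x = 5: f ≡ 0 at y ∈ {4}; g ≡ 0 at y ∈ ∅; common: ∅.
  x = 6: f ≡ 0 at y ∈ {2, 6}; g ≡ 0 at y ∈ ∅; common: ∅.
Collecting: common zeros = {(3, 4)}, so the count is 1.
Comparison with the Bézout bound: 1 ≤ 2 = deg(f)·deg(g), as expected for curves with no common component (the affine F_7-count falls short of the bound because intersections may lie at infinity, over extension fields, or carry multiplicity).


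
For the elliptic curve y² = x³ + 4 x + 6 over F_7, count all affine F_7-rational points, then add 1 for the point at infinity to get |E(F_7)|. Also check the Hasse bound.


Affine points = {(1, 2), (1, 5), (2, 1), (2, 6), (4, 3), (4, 4), (5, 2), (5, 5), (6, 1), (6, 6)}; affine count = 10; |E(F_7)| = 11.

Discriminant check: Δ ∝ 4a³ + 27b² = 4·4³ + 27·6² = 4·64 + 27·36 ≡ 3 (mod 7). Nonzero ⇒ E is nonsingular.
For each x ∈ F_7, compute rhs = x³ + 4·x + 6 mod 7, then count y ∈ F_7 with y² ≡ rhs.
  x = 0: rhs = 6, matching y values: none (0 points).
  x = 1: rhs = 4, matching y values: 2, 5 (2 points).
  x = 2: rhs = 1, matching y values: 1, 6 (2 points).
  x = 3: rhs = 3, matching y values: none (0 points).
  x = 4: rhs = 2, matching y values: 3, 4 (2 points).
  x = 5: rhs = 4, matching y values: 2, 5 (2 points).
  x = 6: rhs = 1, matching y values: 1, 6 (2 points).
Total affine count: 10.
Full point count |E(F_7)| = 10 + 1 = 11.
Hasse bound: |11 − (7+1)| = |3| = 3 ≤ 2√7 ≈ 5.2915 ✓.


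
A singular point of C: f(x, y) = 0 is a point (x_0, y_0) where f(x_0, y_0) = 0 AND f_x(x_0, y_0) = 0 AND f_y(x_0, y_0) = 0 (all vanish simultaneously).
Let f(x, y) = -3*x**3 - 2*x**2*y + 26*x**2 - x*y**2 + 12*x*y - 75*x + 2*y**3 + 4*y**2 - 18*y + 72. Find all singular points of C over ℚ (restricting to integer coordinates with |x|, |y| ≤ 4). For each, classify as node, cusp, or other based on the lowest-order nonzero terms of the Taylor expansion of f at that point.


Singular points: {(3, 0)}; classification: node.

Compute partial derivatives:
  f_x = -9*x**2 - 4*x*y + 52*x - y**2 + 12*y - 75.
  f_y = -2*x**2 - 2*x*y + 12*x + 6*y**2 + 8*y - 18.
Scan x_0 ∈ {−4, ..., 4}. For each x_0, f_y(x_0, y) is a polynomial in y; find its integer roots y ∈ {−4, ..., 4}, then test f_x and f at those candidates.
  x = -4: f_y(-4, y) = 6*y**2 + 16*y - 98; no integer root y with |y| ≤ 4.
  x = -3: f_y(-3, y) = 6*y**2 + 14*y - 72; no integer root y with |y| ≤ 4.
  x = -2: f_y(-2, y) = 6*y**2 + 12*y - 50; no integer root y with |y| ≤ 4.
  x = -1: f_y(-1, y) = 6*y**2 + 10*y - 32; no integer root y with |y| ≤ 4.
  x = 0: f_y(0, y) = 6*y**2 + 8*y - 18; no integer root y with |y| ≤ 4.
  x = 1: f_y(1, y) = 6*y**2 + 6*y - 8; no integer root y with |y| ≤ 4.
  x = 2: f_y(2, y) = 6*y**2 + 4*y - 2; vanishes at y ∈ {-1}. (2, -1): f_x = -12 ≠ 0.
  x = 3: f_y(3, y) = 6*y**2 + 2*y; vanishes at y ∈ {0}. (3, 0): f_x = 0, f = 0 — SINGULAR.
  x = 4: f_y(4, y) = 6*y**2 - 2; no integer root y with |y| ≤ 4.
Only singular point on the grid: (3, 0).
Classify: substitute x = 3 + u, y = 0 + v and expand: f = -3*u**3 - 2*u**2*v - u**2 - u*v**2 + 2*v**3 + v**2.
No constant or linear terms (consistent with a singular point). Quadratic part: -u**2 + v**2. Cubic part: -3*u**3 - 2*u**2*v - u*v**2 + 2*v**3.
The quadratic part v**2 - u**2 = (v − u)(v + u) splits into two distinct linear factors, so there are two distinct tangent lines y − 0 = ±(x − 3) — this is a node (ordinary double point).
Classification: node.


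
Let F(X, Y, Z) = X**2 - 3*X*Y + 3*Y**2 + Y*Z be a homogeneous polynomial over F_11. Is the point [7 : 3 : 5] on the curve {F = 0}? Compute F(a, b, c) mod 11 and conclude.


F(7,3,5) ≡ 6 (mod 11); P is NOT on the curve.

Evaluate F(7, 3, 5) term-by-term (mod 11).
  X**2 ↦ 1·49·1·1 = 49
  -3*X*Y ↦ -3·7·3·1 = -63
  3*Y**2 ↦ 3·1·9·1 = 27
  Y*Z ↦ 1·1·3·5 = 15
Sum: F(7, 3, 5) = (49) + (-63) + (27) + (15) = 28.
Reducing mod 11: 28 ≡ 6 (mod 11).
Since F(a, b, c) ≡ 6 ≠ 0 (mod 11), P does NOT lie on the curve.


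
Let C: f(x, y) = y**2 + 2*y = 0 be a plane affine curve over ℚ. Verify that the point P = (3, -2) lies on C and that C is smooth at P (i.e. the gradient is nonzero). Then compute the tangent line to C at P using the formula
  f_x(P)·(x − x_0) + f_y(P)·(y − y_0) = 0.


Tangent line at P: -2*y - 4 = 0.

Step 1: f(3, -2) = 0, so P lies on C.
Step 2: partial derivatives
  f_x(x, y) = 0, f_y(x, y) = 2*y + 2.
  f_x(P) = 0, f_y(P) = -2 (gradient nonzero, so P is smooth).
Step 3: tangent line at P: 0·(x − 3) + -2·(y − -2) = 0.
Expanding: -2*y - 4 = 0.


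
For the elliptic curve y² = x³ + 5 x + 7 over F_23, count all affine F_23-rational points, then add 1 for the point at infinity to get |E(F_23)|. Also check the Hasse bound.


Affine points = {(1, 6), (1, 17), (2, 5), (2, 18), (3, 7), (3, 16), (6, 0), (11, 6), (11, 17), (12, 1), (12, 22), (18, 8), (18, 15), (21, 9), (21, 14), (22, 1), (22, 22)}; affine count = 17; |E(F_23)| = 18.

Discriminant check: Δ ∝ 4a³ + 27b² = 4·5³ + 27·7² = 4·125 + 27·49 ≡ 6 (mod 23). Nonzero ⇒ E is nonsingular.
For each x ∈ F_23, compute rhs = x³ + 5·x + 7 mod 23, then count y ∈ F_23 with y² ≡ rhs.
  x = 0: rhs = 7, matching y values: none (0 points).
  x = 1: rhs = 13, matching y values: 6, 17 (2 points).
  x = 2: rhs = 2, matching y values: 5, 18 (2 points).
  x = 3: rhs = 3, matching y values: 7, 16 (2 points).
  x = 4: rhs = 22, matching y values: none (0 points).
  x = 5: rhs = 19, matching y values: none (0 points).
  x = 6: rhs = 0, matching y values: 0 (1 points).
  x = 7: rhs = 17, matching y values: none (0 points).
  x = 8: rhs = 7, matching y values: none (0 points).
  x = 9: rhs = 22, matching y values: none (0 points).
  x = 10: rhs = 22, matching y values: none (0 points).
  x = 11: rhs = 13, matching y values: 6, 17 (2 points).
  x = 12: rhs = 1, matching y values: 1, 22 (2 points).
  x = 13: rhs = 15, matching y values: none (0 points).
  x = 14: rhs = 15, matching y values: none (0 points).
  x = 15: rhs = 7, matching y values: none (0 points).
  x = 16: rhs = 20, matching y values: none (0 points).
  x = 17: rhs = 14, matching y values: none (0 points).
  x = 18: rhs = 18, matching y values: 8, 15 (2 points).
  x = 19: rhs = 15, matching y values: none (0 points).
  x = 20: rhs = 11, matching y values: none (0 points).
  x = 21: rhs = 12, matching y values: 9, 14 (2 points).
  x = 22: rhs = 1, matching y values: 1, 22 (2 points).
Total affine count: 17.
Full point count |E(F_23)| = 17 + 1 = 18.
Hasse bound: |18 − (23+1)| = |-6| = 6 ≤ 2√23 ≈ 9.5917 ✓.


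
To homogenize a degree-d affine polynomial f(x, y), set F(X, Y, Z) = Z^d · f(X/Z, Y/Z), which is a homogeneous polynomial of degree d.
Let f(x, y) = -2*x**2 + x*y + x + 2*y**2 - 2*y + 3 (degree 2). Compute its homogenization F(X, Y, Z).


F(X, Y, Z) = -2*X**2 + X*Y + X*Z + 2*Y**2 - 2*Y*Z + 3*Z**2

deg(f) = 2.
Substitute x = X/Z, y = Y/Z into f, then multiply by Z^2.
  monomial -2·x^2·y^0 ↦ -2·X^2·Y^0·Z^0.
  monomial 1·x^1·y^1 ↦ 1·X^1·Y^1·Z^0.
  monomial 1·x^1·y^0 ↦ 1·X^1·Y^0·Z^1.
  monomial 2·x^0·y^2 ↦ 2·X^0·Y^2·Z^0.
  monomial -2·x^0·y^1 ↦ -2·X^0·Y^1·Z^1.
  monomial 3·x^0·y^0 ↦ 3·X^0·Y^0·Z^2.
Collecting: F(X, Y, Z) = -2*X**2 + X*Y + X*Z + 2*Y**2 - 2*Y*Z + 3*Z**2.


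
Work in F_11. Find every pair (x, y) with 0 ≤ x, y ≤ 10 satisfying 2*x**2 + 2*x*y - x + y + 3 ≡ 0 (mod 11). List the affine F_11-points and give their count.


Affine F_11-points: {(0, 8), (1, 6), (2, 7), (3, 10), (4, 10), (6, 4), (7, 4), (8, 7), (9, 8), (10, 6)}; count = 10.

For each of the 121 pairs (x, y) ∈ F_11², evaluate f(x, y) mod 11. Record the zeros.
  x = 0: [0↦3, 1↦4, 2↦5, 3↦6, 4↦7, 5↦8, 6↦9, 7↦10, 8↦0, 9↦1, 10↦2]  zeros at y ∈ {8}
  x = 1: [0↦4, 1↦7, 2↦10, 3↦2, 4↦5, 5↦8, 6↦0, 7↦3, 8↦6, 9↦9, 10↦1]  zeros at y ∈ {6}
  x = 2: [0↦9, 1↦3, 2↦8, 3↦2, 4↦7, 5↦1, 6↦6, 7↦0, 8↦5, 9↦10, 10↦4]  zeros at y ∈ {7}
  x = 3: [0↦7, 1↦3, 2↦10, 3↦6, 4↦2, 5↦9, 6↦5, 7↦1, 8↦8, 9↦4, 10↦0]  zeros at y ∈ {10}
  x = 4: [0↦9, 1↦7, 2↦5, 3↦3, 4↦1, 5↦10, 6↦8, 7↦6, 8↦4, 9↦2, 10↦0]  zeros at y ∈ {10}
  x = 5: [0↦4, 1↦4, 2↦4, 3↦4, 4↦4, 5↦4, 6↦4, 7↦4, 8↦4, 9↦4, 10↦4]  zeros at y ∈ ∅
  x = 6: [0↦3, 1↦5, 2↦7, 3↦9, 4↦0, 5↦2, 6↦4, 7↦6, 8↦8, 9↦10, 10↦1]  zeros at y ∈ {4}
  x = 7: [0↦6, 1↦10, 2↦3, 3↦7, 4↦0, 5↦4, 6↦8, 7↦1, 8↦5, 9↦9, 10↦2]  zeros at y ∈ {4}
  x = 8: [0↦2, 1↦8, 2↦3, 3↦9, 4↦4, 5↦10, 6↦5, 7↦0, 8↦6, 9↦1, 10↦7]  zeros at y ∈ {7}
  x = 9: [0↦2, 1↦10, 2↦7, 3↦4, 4↦1, 5↦9, 6↦6, 7↦3, 8↦0, 9↦8, 10↦5]  zeros at y ∈ {8}
  x = 10: [0↦6, 1↦5, 2↦4, 3↦3, 4↦2, 5↦1, 6↦0, 7↦10, 8↦9, 9↦8, 10↦7]  zeros at y ∈ {6}
Collecting zeros: affine points = {(0, 8), (1, 6), (2, 7), (3, 10), (4, 10), (6, 4), (7, 4), (8, 7), (9, 8), (10, 6)}.
Total count |C(F_11)_aff| = 10.


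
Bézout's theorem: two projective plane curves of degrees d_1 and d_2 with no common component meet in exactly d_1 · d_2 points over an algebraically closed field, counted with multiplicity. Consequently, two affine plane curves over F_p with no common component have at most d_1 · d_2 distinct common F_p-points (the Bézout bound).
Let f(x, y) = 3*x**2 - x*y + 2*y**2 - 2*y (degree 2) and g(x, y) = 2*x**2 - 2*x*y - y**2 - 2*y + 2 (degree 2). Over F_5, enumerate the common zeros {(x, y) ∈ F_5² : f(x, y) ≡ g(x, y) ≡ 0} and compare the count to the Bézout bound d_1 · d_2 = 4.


Common zeros: {(3, 2)}; count = 1; Bézout bound = 4.

deg(f) = 2, deg(g) = 2, so Bézout bound = 4.
Scan x ∈ F_5. For each x, list the y ∈ F_5 with f(x, y) ≡ 0 and those with g(x, y) ≡ 0 (mod 5); the common zeros in that column are the intersection.
  x = 0: f ≡ 0 at y ∈ {0, 1}; g ≡ 0 at y ∈ ∅; common: ∅.
  x = 1: f ≡ 0 at y ∈ {2}; g ≡ 0 at y ∈ ∅; common: ∅.
  x = 2: f ≡ 0 at y ∈ {1}; g ≡ 0 at y ∈ {0, 4}; common: ∅.
  x = 3: f ≡ 0 at y ∈ {2, 3}; g ≡ 0 at y ∈ {0, 2}; common: {2}.
  x = 4: f ≡ 0 at y ∈ ∅; g ≡ 0 at y ∈ {2, 3}; common: ∅.
Collecting: common zeros = {(3, 2)}, so the count is 1.
Comparison with the Bézout bound: 1 ≤ 4 = deg(f)·deg(g), as expected for curves with no common component (the affine F_5-count falls short of the bound because intersections may lie at infinity, over extension fields, or carry multiplicity).


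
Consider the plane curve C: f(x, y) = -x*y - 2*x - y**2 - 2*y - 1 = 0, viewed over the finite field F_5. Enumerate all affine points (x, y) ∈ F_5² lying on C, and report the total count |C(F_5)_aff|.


Affine F_5-points: {(0, 4), (2, 0), (2, 1), (4, 2)}; count = 4.

For each of the 25 pairs (x, y) ∈ F_5², evaluate f(x, y) mod 5. Record the zeros.
  x = 0: [0↦4, 1↦1, 2↦1, 3↦4, 4↦0]  zeros at y ∈ {4}
  x = 1: [0↦2, 1↦3, 2↦2, 3↦4, 4↦4]  zeros at y ∈ ∅
  x = 2: [0↦0, 1↦0, 2↦3, 3↦4, 4↦3]  zeros at y ∈ {0, 1}
  x = 3: [0↦3, 1↦2, 2↦4, 3↦4, 4↦2]  zeros at y ∈ ∅
  x = 4: [0↦1, 1↦4, 2↦0, 3↦4, 4↦1]  zeros at y ∈ {2}
Collecting zeros: affine points = {(0, 4), (2, 0), (2, 1), (4, 2)}.
Total count |C(F_5)_aff| = 4.


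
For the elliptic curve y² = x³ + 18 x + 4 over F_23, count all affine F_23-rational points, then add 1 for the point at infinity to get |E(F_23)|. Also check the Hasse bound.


Affine points = {(0, 2), (0, 21), (1, 0), (2, 5), (2, 18), (3, 4), (3, 19), (4, 5), (4, 18), (5, 9), (5, 14), (6, 11), (6, 12), (7, 6), (7, 17), (8, 4), (8, 19), (12, 4), (12, 19), (16, 8), (16, 15), (17, 5), (17, 18), (19, 11), (19, 12), (21, 11), (21, 12), (22, 10), (22, 13)}; affine count = 29; |E(F_23)| = 30.

Discriminant check: Δ ∝ 4a³ + 27b² = 4·18³ + 27·4² = 4·5832 + 27·16 ≡ 1 (mod 23). Nonzero ⇒ E is nonsingular.
For each x ∈ F_23, compute rhs = x³ + 18·x + 4 mod 23, then count y ∈ F_23 with y² ≡ rhs.
  x = 0: rhs = 4, matching y values: 2, 21 (2 points).
  x = 1: rhs = 0, matching y values: 0 (1 points).
  x = 2: rhs = 2, matching y values: 5, 18 (2 points).
  x = 3: rhs = 16, matching y values: 4, 19 (2 points).
  x = 4: rhs = 2, matching y values: 5, 18 (2 points).
  x = 5: rhs = 12, matching y values: 9, 14 (2 points).
  x = 6: rhs = 6, matching y values: 11, 12 (2 points).
  x = 7: rhs = 13, matching y values: 6, 17 (2 points).
  x = 8: rhs = 16, matching y values: 4, 19 (2 points).
  x = 9: rhs = 21, matching y values: none (0 points).
  x = 10: rhs = 11, matching y values: none (0 points).
  x = 11: rhs = 15, matching y values: none (0 points).
  x = 12: rhs = 16, matching y values: 4, 19 (2 points).
  x = 13: rhs = 20, matching y values: none (0 points).
  x = 14: rhs = 10, matching y values: none (0 points).
  x = 15: rhs = 15, matching y values: none (0 points).
  x = 16: rhs = 18, matching y values: 8, 15 (2 points).
  x = 17: rhs = 2, matching y values: 5, 18 (2 points).
  x = 18: rhs = 19, matching y values: none (0 points).
  x = 19: rhs = 6, matching y values: 11, 12 (2 points).
  x = 20: rhs = 15, matching y values: none (0 points).
  x = 21: rhs = 6, matching y values: 11, 12 (2 points).
  x = 22: rhs = 8, matching y values: 10, 13 (2 points).
Total affine count: 29.
Full point count |E(F_23)| = 29 + 1 = 30.
Hasse bound: |30 − (23+1)| = |6| = 6 ≤ 2√23 ≈ 9.5917 ✓.
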